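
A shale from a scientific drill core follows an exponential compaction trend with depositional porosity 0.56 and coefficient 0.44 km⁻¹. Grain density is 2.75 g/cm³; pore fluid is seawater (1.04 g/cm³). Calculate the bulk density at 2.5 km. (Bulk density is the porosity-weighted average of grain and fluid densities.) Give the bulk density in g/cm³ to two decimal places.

Porosity at depth: phi = 0.56·exp(−0.44×2.5) = 0.56×0.3329 = 0.1864
Bulk density: ρ_b = (1−phi)ρ_g + phi·ρ_f = 0.8136×2.75 + 0.1864×1.04
       = 2.237 + 0.194 = 2.431 g/cm³

2.43 g/cm³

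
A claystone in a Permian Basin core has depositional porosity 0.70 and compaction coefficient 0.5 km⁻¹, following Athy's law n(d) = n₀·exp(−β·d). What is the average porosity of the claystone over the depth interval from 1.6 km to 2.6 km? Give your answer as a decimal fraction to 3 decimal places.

⟨n⟩ = (1/(d₂−d₁)) ∫ n₀ e^(−βd) dd = n₀·(e^(−β·d₁) − e^(−β·d₂)) / (β·(d₂−d₁))
e^(−0.5×1.6) = 0.4493; e^(−0.5×2.6) = 0.2725
⟨n⟩ = 0.7 × (0.4493 − 0.2725) / (0.5 × 1) = 0.7 × 0.3536 = 0.2475

0.248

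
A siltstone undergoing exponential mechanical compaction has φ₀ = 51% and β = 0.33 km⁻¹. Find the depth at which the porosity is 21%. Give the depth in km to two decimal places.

2.69 km

Invert Athy's law: d = ln(φ₀/φ) / β
d = ln(0.51/0.21) / 0.33 = ln(2.429) / 0.33 = 0.8873 / 0.33 = 2.689 km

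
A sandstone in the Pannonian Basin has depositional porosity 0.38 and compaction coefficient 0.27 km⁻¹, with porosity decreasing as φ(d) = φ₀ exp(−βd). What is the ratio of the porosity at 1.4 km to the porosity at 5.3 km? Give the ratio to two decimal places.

φ(d₁)/φ(d₂) = e^(−β·d₁)/e^(−β·d₂) = e^{β(d₂−d₁)}
= exp(0.27 × 3.9) = exp(1.053) = 2.8662

2.87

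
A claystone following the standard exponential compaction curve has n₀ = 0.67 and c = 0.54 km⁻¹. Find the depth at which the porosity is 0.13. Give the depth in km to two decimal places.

Invert Athy's law: Z = ln(n₀/n) / c
Z = ln(0.67/0.13) / 0.54 = ln(5.154) / 0.54 = 1.6397 / 0.54 = 3.037 km

3.04 km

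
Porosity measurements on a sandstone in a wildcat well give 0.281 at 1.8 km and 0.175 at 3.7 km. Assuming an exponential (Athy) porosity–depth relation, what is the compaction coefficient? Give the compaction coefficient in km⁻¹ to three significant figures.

0.249 km⁻¹

Athy: φ(d) = φ₀ e^(−cd) ⇒ φ₁/φ₂ = e^{c(d₂−d₁)} ⇒ c = ln(φ₁/φ₂)/(d₂−d₁)
c = ln(0.281/0.175) / (3.7 − 1.8) = ln(1.606) / 1.9 = 0.4736 / 1.9 = 0.2492 km⁻¹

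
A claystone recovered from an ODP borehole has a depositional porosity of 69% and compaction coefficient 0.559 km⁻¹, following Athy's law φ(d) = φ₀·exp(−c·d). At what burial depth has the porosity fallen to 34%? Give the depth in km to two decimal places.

1.27 km

Invert Athy's law: d = ln(φ₀/φ) / c
d = ln(0.69/0.34) / 0.559 = ln(2.029) / 0.559 = 0.7077 / 0.559 = 1.266 km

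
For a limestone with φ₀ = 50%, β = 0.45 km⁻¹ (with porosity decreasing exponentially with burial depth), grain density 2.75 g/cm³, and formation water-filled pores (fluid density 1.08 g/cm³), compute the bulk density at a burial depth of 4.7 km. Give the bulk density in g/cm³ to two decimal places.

Porosity at depth: φ = 0.5·exp(−0.45×4.7) = 0.5×0.1206 = 0.0603
Bulk density: ρ_b = (1−φ)ρ_g + φ·ρ_f = 0.9397×2.75 + 0.0603×1.08
       = 2.584 + 0.065 = 2.649 g/cm³

2.65 g/cm³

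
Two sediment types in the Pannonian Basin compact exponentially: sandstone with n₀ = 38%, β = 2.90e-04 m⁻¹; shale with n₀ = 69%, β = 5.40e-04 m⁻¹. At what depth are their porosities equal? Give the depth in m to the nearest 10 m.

Working in km (1 km = 1000 m; β in km⁻¹ = β in m⁻¹ × 1000):
Set n₀ₐ e^(−βₐd) = n₀ᵦ e^(−βᵦd) ⇒ ln(n₀ₐ/n₀ᵦ) = (βₐ − βᵦ)·d
d = ln(0.38/0.69) / (0.29 − 0.54) = -0.5965 / -0.25 = 2.386 km

2390 m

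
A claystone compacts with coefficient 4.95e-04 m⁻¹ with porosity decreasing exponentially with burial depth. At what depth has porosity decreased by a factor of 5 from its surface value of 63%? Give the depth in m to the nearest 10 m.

3250 m

Working in km (1 km = 1000 m; β in km⁻¹ = β in m⁻¹ × 1000):
n/n₀ = 1/5 ⇒ exp(−β·d) = 1/5 ⇒ d = ln(5) / β
d = 1.6094 / 0.495 = 3.251 km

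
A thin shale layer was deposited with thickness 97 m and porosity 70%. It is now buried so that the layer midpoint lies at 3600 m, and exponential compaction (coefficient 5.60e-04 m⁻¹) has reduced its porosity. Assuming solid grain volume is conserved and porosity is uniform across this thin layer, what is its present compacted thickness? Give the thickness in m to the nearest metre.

32 m

Working in km (1 km = 1000 m; c in km⁻¹ = c in m⁻¹ × 1000):
Porosity at 3.6 km: φ = 0.7·exp(−0.56×3.6) = 0.0932
Solid-volume conservation: h(1−φ) = h₀(1−φ₀) ⇒ h = h₀·(1−φ₀)/(1−φ)
h = 0.097 × (1 − 0.7)/(1 − 0.0932) = 0.097 × 0.3308 = 0.0321 km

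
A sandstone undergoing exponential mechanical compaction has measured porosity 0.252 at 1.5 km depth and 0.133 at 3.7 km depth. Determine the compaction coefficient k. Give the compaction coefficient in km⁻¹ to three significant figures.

Athy: n(Z) = n₀ e^(−kZ) ⇒ n₁/n₂ = e^{k(Z₂−Z₁)} ⇒ k = ln(n₁/n₂)/(Z₂−Z₁)
k = ln(0.252/0.133) / (3.7 − 1.5) = ln(1.895) / 2.2 = 0.6391 / 2.2 = 0.2905 km⁻¹

0.290 km⁻¹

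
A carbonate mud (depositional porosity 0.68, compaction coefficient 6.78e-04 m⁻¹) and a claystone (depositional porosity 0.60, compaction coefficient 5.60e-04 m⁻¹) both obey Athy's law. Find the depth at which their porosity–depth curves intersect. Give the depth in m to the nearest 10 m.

Working in km (1 km = 1000 m; β in km⁻¹ = β in m⁻¹ × 1000):
Set n₀ₐ e^(−βₐd) = n₀ᵦ e^(−βᵦd) ⇒ ln(n₀ₐ/n₀ᵦ) = (βₐ − βᵦ)·d
d = ln(0.68/0.6) / (0.678 − 0.56) = 0.1252 / 0.118 = 1.061 km

1060 m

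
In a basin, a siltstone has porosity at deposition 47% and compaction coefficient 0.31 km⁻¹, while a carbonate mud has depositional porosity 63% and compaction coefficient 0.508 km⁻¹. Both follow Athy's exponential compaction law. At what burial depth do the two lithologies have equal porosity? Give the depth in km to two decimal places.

Set φ₀ₐ e^(−βₐz) = φ₀ᵦ e^(−βᵦz) ⇒ ln(φ₀ₐ/φ₀ᵦ) = (βₐ − βᵦ)·z
z = ln(0.47/0.63) / (0.31 − 0.508) = -0.2930 / -0.198 = 1.480 km

1.48 km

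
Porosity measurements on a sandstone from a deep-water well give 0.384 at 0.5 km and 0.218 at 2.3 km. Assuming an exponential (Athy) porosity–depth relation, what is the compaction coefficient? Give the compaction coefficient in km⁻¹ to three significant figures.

Athy: n(z) = n₀ e^(−kz) ⇒ n₁/n₂ = e^{k(z₂−z₁)} ⇒ k = ln(n₁/n₂)/(z₂−z₁)
k = ln(0.384/0.218) / (2.3 − 0.5) = ln(1.761) / 1.8 = 0.5661 / 1.8 = 0.3145 km⁻¹

0.315 km⁻¹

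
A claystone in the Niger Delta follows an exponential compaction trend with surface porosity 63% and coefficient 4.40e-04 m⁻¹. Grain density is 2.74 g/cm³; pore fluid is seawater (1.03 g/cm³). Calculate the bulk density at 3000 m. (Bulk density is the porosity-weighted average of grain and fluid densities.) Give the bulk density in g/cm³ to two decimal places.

2.45 g/cm³

Working in km (1 km = 1000 m; k in km⁻¹ = k in m⁻¹ × 1000):
Porosity at depth: phi = 0.63·exp(−0.44×3) = 0.63×0.2671 = 0.1683
Bulk density: ρ_b = (1−phi)ρ_g + phi·ρ_f = 0.8317×2.74 + 0.1683×1.03
       = 2.279 + 0.173 = 2.452 g/cm³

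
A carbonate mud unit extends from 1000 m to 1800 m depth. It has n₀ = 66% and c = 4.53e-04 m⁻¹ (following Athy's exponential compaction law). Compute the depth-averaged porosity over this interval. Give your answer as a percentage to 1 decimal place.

35.2%

Working in km (1 km = 1000 m; c in km⁻¹ = c in m⁻¹ × 1000):
⟨n⟩ = (1/(d₂−d₁)) ∫ n₀ e^(−cd) dd = n₀·(e^(−c·d₁) − e^(−c·d₂)) / (c·(d₂−d₁))
e^(−0.453×1) = 0.6357; e^(−0.453×1.8) = 0.4425
⟨n⟩ = 0.66 × (0.6357 − 0.4425) / (0.453 × 0.8) = 0.66 × 0.5333 = 0.3520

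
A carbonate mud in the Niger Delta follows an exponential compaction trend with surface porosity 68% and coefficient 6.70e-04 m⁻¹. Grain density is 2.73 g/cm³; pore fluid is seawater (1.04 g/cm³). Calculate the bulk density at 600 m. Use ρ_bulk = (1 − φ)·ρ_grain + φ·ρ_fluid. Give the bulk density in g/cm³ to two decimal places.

Working in km (1 km = 1000 m; c in km⁻¹ = c in m⁻¹ × 1000):
Porosity at depth: φ = 0.68·exp(−0.67×0.6) = 0.68×0.6690 = 0.4549
Bulk density: ρ_b = (1−φ)ρ_g + φ·ρ_f = 0.5451×2.73 + 0.4549×1.04
       = 1.488 + 0.473 = 1.961 g/cm³

1.96 g/cm³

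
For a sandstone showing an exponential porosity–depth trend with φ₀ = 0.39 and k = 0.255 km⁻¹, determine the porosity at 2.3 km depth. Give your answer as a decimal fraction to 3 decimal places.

φ = φ₀·exp(−k·z) = 0.39 × exp(−0.255 × 2.3) = 0.39 × exp(−0.5865)
  = 0.39 × 0.5563 = 0.2169

0.217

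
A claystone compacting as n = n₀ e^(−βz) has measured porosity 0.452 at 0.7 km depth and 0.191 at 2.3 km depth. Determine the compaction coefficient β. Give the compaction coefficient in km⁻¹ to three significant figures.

Athy: n(z) = n₀ e^(−βz) ⇒ n₁/n₂ = e^{β(z₂−z₁)} ⇒ β = ln(n₁/n₂)/(z₂−z₁)
β = ln(0.452/0.191) / (2.3 − 0.7) = ln(2.366) / 1.6 = 0.8614 / 1.6 = 0.5384 km⁻¹

0.538 km⁻¹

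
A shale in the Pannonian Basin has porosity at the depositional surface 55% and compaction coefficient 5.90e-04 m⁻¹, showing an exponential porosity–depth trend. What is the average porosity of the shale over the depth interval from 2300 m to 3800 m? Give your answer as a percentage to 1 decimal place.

9.4%

Working in km (1 km = 1000 m; k in km⁻¹ = k in m⁻¹ × 1000):
⟨n⟩ = (1/(z₂−z₁)) ∫ n₀ e^(−kz) dz = n₀·(e^(−k·z₁) − e^(−k·z₂)) / (k·(z₂−z₁))
e^(−0.59×2.3) = 0.2574; e^(−0.59×3.8) = 0.1062
⟨n⟩ = 0.55 × (0.2574 − 0.1062) / (0.59 × 1.5) = 0.55 × 0.1708 = 0.0940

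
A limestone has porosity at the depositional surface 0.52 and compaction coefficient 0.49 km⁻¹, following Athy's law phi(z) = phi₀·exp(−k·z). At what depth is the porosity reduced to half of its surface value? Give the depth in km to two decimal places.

phi/phi₀ = 1/2 ⇒ exp(−k·z) = 1/2 ⇒ z = ln(2) / k
z = 0.6931 / 0.49 = 1.415 km

1.41 km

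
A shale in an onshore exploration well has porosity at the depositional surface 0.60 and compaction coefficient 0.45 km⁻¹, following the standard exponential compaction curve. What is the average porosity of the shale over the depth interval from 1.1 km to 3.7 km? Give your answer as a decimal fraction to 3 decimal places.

⟨φ⟩ = (1/(Z₂−Z₁)) ∫ φ₀ e^(−cZ) dZ = φ₀·(e^(−c·Z₁) − e^(−c·Z₂)) / (c·(Z₂−Z₁))
e^(−0.45×1.1) = 0.6096; e^(−0.45×3.7) = 0.1892
⟨φ⟩ = 0.6 × (0.6096 − 0.1892) / (0.45 × 2.6) = 0.6 × 0.3593 = 0.2156

0.216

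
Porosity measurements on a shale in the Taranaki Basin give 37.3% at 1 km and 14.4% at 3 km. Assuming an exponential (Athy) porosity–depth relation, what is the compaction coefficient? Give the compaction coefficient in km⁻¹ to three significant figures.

0.476 km⁻¹

Athy: φ(d) = φ₀ e^(−kd) ⇒ φ₁/φ₂ = e^{k(d₂−d₁)} ⇒ k = ln(φ₁/φ₂)/(d₂−d₁)
k = ln(0.373/0.144) / (3 − 1) = ln(2.59) / 2 = 0.9518 / 2 = 0.4759 km⁻¹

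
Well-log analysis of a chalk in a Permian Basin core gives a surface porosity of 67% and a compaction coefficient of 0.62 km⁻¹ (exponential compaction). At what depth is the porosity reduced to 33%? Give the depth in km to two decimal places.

Invert Athy's law: d = ln(n₀/n) / c
d = ln(0.67/0.33) / 0.62 = ln(2.03) / 0.62 = 0.7082 / 0.62 = 1.142 km

1.14 km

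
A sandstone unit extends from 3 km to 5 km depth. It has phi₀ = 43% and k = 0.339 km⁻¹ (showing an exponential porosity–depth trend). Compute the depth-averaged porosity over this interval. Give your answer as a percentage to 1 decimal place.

⟨phi⟩ = (1/(Z₂−Z₁)) ∫ phi₀ e^(−kZ) dZ = phi₀·(e^(−k·Z₁) − e^(−k·Z₂)) / (k·(Z₂−Z₁))
e^(−0.339×3) = 0.3617; e^(−0.339×5) = 0.1836
⟨phi⟩ = 0.43 × (0.3617 − 0.1836) / (0.339 × 2) = 0.43 × 0.2627 = 0.1129

11.3%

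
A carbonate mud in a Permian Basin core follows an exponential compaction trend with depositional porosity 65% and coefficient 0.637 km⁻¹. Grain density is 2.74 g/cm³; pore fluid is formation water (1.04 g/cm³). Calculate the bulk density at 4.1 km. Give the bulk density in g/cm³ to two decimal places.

2.66 g/cm³

Porosity at depth: φ = 0.65·exp(−0.637×4.1) = 0.65×0.0734 = 0.0477
Bulk density: ρ_b = (1−φ)ρ_g + φ·ρ_f = 0.9523×2.74 + 0.0477×1.04
       = 2.609 + 0.050 = 2.659 g/cm³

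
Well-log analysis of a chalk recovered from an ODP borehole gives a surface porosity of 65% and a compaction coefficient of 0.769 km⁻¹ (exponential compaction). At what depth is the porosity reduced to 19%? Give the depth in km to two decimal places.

1.60 km

Invert Athy's law: d = ln(phi₀/phi) / k
d = ln(0.65/0.19) / 0.769 = ln(3.421) / 0.769 = 1.2299 / 0.769 = 1.599 km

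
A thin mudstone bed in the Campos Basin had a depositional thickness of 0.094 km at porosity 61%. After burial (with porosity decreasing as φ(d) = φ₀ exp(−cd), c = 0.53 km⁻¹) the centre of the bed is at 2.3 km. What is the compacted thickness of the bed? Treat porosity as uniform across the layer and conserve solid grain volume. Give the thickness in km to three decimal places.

0.045 km

Porosity at 2.3 km: φ = 0.61·exp(−0.53×2.3) = 0.1803
Solid-volume conservation: h(1−φ) = h₀(1−φ₀) ⇒ h = h₀·(1−φ₀)/(1−φ)
h = 0.094 × (1 − 0.61)/(1 − 0.1803) = 0.094 × 0.4758 = 0.0447 km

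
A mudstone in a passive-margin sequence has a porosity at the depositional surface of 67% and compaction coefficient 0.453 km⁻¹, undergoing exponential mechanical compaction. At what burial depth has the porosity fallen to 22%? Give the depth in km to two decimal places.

2.46 km

Invert Athy's law: z = ln(phi₀/phi) / c
z = ln(0.67/0.22) / 0.453 = ln(3.045) / 0.453 = 1.1137 / 0.453 = 2.458 km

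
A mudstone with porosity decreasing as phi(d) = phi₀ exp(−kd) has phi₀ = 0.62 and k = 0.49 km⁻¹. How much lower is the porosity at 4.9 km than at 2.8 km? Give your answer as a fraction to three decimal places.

0.101

phi(2.8) = 0.62·e^(−0.49×2.8) = 0.1572
phi(4.9) = 0.62·e^(−0.49×4.9) = 0.0562
Δphi = 0.1572 − 0.0562 = 0.1010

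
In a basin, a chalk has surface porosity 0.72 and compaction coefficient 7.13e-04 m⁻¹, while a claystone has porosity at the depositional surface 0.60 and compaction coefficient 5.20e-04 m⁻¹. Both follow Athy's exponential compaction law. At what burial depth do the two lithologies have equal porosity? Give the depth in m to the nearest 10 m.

940 m

Working in km (1 km = 1000 m; k in km⁻¹ = k in m⁻¹ × 1000):
Set n₀ₐ e^(−kₐZ) = n₀ᵦ e^(−kᵦZ) ⇒ ln(n₀ₐ/n₀ᵦ) = (kₐ − kᵦ)·Z
Z = ln(0.72/0.6) / (0.713 − 0.52) = 0.1823 / 0.193 = 0.945 km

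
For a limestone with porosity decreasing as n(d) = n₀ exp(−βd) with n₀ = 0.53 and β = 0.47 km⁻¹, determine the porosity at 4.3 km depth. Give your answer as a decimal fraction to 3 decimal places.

0.070

n = n₀·exp(−β·d) = 0.53 × exp(−0.47 × 4.3) = 0.53 × exp(−2.021)
  = 0.53 × 0.1325 = 0.0702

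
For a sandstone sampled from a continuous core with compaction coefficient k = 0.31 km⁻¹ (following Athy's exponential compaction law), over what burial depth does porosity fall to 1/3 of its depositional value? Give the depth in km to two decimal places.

n/n₀ = 1/3 ⇒ exp(−k·z) = 1/3 ⇒ z = ln(3) / k
z = 1.0986 / 0.31 = 3.544 km

3.54 km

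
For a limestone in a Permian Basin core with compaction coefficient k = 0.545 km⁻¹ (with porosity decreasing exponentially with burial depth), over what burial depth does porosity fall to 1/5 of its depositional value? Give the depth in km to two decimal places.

phi/phi₀ = 1/5 ⇒ exp(−k·Z) = 1/5 ⇒ Z = ln(5) / k
Z = 1.6094 / 0.545 = 2.953 km

2.95 km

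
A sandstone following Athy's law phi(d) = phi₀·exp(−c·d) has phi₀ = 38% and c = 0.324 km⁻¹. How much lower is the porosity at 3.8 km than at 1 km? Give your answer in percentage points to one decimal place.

16.4 percentage points

phi(1) = 0.38·e^(−0.324×1) = 0.2748
phi(3.8) = 0.38·e^(−0.324×3.8) = 0.1109
Δphi = 0.2748 − 0.1109 = 0.1639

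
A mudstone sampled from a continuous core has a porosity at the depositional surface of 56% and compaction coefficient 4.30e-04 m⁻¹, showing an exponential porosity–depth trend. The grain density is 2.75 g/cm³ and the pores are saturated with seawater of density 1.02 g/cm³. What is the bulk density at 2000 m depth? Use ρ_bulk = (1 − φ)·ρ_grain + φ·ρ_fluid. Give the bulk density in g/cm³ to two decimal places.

Working in km (1 km = 1000 m; β in km⁻¹ = β in m⁻¹ × 1000):
Porosity at depth: φ = 0.56·exp(−0.43×2) = 0.56×0.4232 = 0.2370
Bulk density: ρ_b = (1−φ)ρ_g + φ·ρ_f = 0.7630×2.75 + 0.2370×1.02
       = 2.098 + 0.242 = 2.340 g/cm³

2.34 g/cm³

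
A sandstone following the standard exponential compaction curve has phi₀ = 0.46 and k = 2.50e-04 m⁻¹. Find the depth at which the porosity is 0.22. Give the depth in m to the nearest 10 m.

2950 m

Working in km (1 km = 1000 m; k in km⁻¹ = k in m⁻¹ × 1000):
Invert Athy's law: Z = ln(phi₀/phi) / k
Z = ln(0.46/0.22) / 0.25 = ln(2.091) / 0.25 = 0.7376 / 0.25 = 2.950 km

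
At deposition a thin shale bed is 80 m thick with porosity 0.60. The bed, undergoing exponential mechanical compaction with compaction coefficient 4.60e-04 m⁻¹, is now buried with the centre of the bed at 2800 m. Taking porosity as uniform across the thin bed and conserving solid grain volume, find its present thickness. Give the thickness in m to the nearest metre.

38 m

Working in km (1 km = 1000 m; k in km⁻¹ = k in m⁻¹ × 1000):
Porosity at 2.8 km: φ = 0.6·exp(−0.46×2.8) = 0.1655
Solid-volume conservation: h(1−φ) = h₀(1−φ₀) ⇒ h = h₀·(1−φ₀)/(1−φ)
h = 0.08 × (1 − 0.6)/(1 − 0.1655) = 0.08 × 0.4793 = 0.0383 km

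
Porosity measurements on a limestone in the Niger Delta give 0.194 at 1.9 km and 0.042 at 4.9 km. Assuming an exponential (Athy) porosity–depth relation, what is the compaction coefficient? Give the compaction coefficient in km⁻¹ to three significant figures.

0.510 km⁻¹

Athy: φ(d) = φ₀ e^(−βd) ⇒ φ₁/φ₂ = e^{β(d₂−d₁)} ⇒ β = ln(φ₁/φ₂)/(d₂−d₁)
β = ln(0.194/0.042) / (4.9 − 1.9) = ln(4.619) / 3 = 1.5302 / 3 = 0.5101 km⁻¹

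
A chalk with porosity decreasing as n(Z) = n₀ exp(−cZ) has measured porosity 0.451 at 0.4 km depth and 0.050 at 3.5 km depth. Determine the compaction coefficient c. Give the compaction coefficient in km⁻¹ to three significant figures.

Athy: n(Z) = n₀ e^(−cZ) ⇒ n₁/n₂ = e^{c(Z₂−Z₁)} ⇒ c = ln(n₁/n₂)/(Z₂−Z₁)
c = ln(0.451/0.05) / (3.5 − 0.4) = ln(9.02) / 3.1 = 2.1994 / 3.1 = 0.7095 km⁻¹

0.709 km⁻¹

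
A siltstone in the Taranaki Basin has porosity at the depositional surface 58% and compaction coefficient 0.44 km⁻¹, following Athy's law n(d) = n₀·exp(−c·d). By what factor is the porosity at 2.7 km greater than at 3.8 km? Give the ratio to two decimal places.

1.62

n(d₁)/n(d₂) = e^(−c·d₁)/e^(−c·d₂) = e^{c(d₂−d₁)}
= exp(0.44 × 1.1) = exp(0.484) = 1.6226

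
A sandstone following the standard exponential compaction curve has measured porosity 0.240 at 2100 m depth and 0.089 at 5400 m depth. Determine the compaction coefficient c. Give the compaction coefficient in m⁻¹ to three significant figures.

0.000301 m⁻¹

Working in km (1 km = 1000 m; c in km⁻¹ = c in m⁻¹ × 1000):
Athy: φ(d) = φ₀ e^(−cd) ⇒ φ₁/φ₂ = e^{c(d₂−d₁)} ⇒ c = ln(φ₁/φ₂)/(d₂−d₁)
c = ln(0.24/0.089) / (5.4 − 2.1) = ln(2.697) / 3.3 = 0.9920 / 3.3 = 0.3006 km⁻¹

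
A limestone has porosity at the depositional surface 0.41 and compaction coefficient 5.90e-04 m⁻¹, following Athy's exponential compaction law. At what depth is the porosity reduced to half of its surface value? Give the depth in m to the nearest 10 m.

Working in km (1 km = 1000 m; k in km⁻¹ = k in m⁻¹ × 1000):
φ/φ₀ = 1/2 ⇒ exp(−k·z) = 1/2 ⇒ z = ln(2) / k
z = 0.6931 / 0.59 = 1.175 km

1170 m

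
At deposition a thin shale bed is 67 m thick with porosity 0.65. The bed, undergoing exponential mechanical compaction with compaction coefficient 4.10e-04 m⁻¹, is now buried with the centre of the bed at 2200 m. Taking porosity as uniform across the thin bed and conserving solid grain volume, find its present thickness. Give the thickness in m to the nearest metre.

Working in km (1 km = 1000 m; c in km⁻¹ = c in m⁻¹ × 1000):
Porosity at 2.2 km: phi = 0.65·exp(−0.41×2.2) = 0.2637
Solid-volume conservation: h(1−phi) = h₀(1−phi₀) ⇒ h = h₀·(1−phi₀)/(1−phi)
h = 0.067 × (1 − 0.65)/(1 − 0.2637) = 0.067 × 0.4754 = 0.0319 km

32 m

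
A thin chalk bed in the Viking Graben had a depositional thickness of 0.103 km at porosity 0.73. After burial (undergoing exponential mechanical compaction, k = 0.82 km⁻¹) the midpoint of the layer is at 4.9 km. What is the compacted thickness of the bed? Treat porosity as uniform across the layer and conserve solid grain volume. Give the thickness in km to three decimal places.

Porosity at 4.9 km: φ = 0.73·exp(−0.82×4.9) = 0.0131
Solid-volume conservation: h(1−φ) = h₀(1−φ₀) ⇒ h = h₀·(1−φ₀)/(1−φ)
h = 0.103 × (1 − 0.73)/(1 − 0.0131) = 0.103 × 0.2736 = 0.0282 km

0.028 km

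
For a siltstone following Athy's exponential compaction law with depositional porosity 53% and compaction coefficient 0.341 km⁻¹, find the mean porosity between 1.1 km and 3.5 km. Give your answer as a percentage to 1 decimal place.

24.9%

⟨φ⟩ = (1/(d₂−d₁)) ∫ φ₀ e^(−βd) dd = φ₀·(e^(−β·d₁) − e^(−β·d₂)) / (β·(d₂−d₁))
e^(−0.341×1.1) = 0.6872; e^(−0.341×3.5) = 0.3032
⟨φ⟩ = 0.53 × (0.6872 − 0.3032) / (0.341 × 2.4) = 0.53 × 0.4693 = 0.2487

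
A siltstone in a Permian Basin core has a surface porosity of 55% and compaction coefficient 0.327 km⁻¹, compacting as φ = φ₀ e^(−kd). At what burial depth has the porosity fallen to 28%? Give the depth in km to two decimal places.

2.06 km

Invert Athy's law: d = ln(φ₀/φ) / k
d = ln(0.55/0.28) / 0.327 = ln(1.964) / 0.327 = 0.6751 / 0.327 = 2.065 km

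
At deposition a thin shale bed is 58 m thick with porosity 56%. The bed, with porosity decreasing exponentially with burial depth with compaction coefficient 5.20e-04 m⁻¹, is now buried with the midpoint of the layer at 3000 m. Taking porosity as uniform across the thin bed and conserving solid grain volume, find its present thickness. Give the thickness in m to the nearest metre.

29 m

Working in km (1 km = 1000 m; k in km⁻¹ = k in m⁻¹ × 1000):
Porosity at 3 km: φ = 0.56·exp(−0.52×3) = 0.1177
Solid-volume conservation: h(1−φ) = h₀(1−φ₀) ⇒ h = h₀·(1−φ₀)/(1−φ)
h = 0.058 × (1 − 0.56)/(1 − 0.1177) = 0.058 × 0.4987 = 0.0289 km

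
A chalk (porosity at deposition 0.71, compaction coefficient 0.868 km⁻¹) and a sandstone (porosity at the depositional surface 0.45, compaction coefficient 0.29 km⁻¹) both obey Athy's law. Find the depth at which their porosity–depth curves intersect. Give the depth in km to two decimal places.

Set n₀ₐ e^(−βₐZ) = n₀ᵦ e^(−βᵦZ) ⇒ ln(n₀ₐ/n₀ᵦ) = (βₐ − βᵦ)·Z
Z = ln(0.71/0.45) / (0.868 − 0.29) = 0.4560 / 0.578 = 0.789 km

0.79 km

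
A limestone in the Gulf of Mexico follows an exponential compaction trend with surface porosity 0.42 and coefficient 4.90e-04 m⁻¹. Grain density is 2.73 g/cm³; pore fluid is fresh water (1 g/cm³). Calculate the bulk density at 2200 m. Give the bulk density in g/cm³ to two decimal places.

Working in km (1 km = 1000 m; c in km⁻¹ = c in m⁻¹ × 1000):
Porosity at depth: n = 0.42·exp(−0.49×2.2) = 0.42×0.3403 = 0.1429
Bulk density: ρ_b = (1−n)ρ_g + n·ρ_f = 0.8571×2.73 + 0.1429×1
       = 2.340 + 0.143 = 2.483 g/cm³

2.48 g/cm³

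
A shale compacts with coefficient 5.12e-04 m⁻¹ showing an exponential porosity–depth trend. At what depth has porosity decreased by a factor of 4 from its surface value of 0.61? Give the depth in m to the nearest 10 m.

2710 m

Working in km (1 km = 1000 m; c in km⁻¹ = c in m⁻¹ × 1000):
φ/φ₀ = 1/4 ⇒ exp(−c·z) = 1/4 ⇒ z = ln(4) / c
z = 1.3863 / 0.512 = 2.708 km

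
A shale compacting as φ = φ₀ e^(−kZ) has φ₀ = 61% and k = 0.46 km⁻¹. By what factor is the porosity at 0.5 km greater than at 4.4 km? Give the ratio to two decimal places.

φ(Z₁)/φ(Z₂) = e^(−k·Z₁)/e^(−k·Z₂) = e^{k(Z₂−Z₁)}
= exp(0.46 × 3.9) = exp(1.794) = 6.0135

6.01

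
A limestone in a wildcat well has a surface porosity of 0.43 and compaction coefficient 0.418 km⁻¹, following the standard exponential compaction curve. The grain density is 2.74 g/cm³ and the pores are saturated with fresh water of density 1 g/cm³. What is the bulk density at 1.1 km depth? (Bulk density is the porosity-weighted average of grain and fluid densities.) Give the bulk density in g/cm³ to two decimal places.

Porosity at depth: n = 0.43·exp(−0.418×1.1) = 0.43×0.6314 = 0.2715
Bulk density: ρ_b = (1−n)ρ_g + n·ρ_f = 0.7285×2.74 + 0.2715×1
       = 1.996 + 0.272 = 2.268 g/cm³

2.27 g/cm³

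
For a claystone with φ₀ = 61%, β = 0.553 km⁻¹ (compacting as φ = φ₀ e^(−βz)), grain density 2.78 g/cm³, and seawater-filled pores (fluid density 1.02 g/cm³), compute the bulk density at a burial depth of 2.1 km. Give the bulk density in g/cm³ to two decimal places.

Porosity at depth: φ = 0.61·exp(−0.553×2.1) = 0.61×0.3131 = 0.1910
Bulk density: ρ_b = (1−φ)ρ_g + φ·ρ_f = 0.8090×2.78 + 0.1910×1.02
       = 2.249 + 0.195 = 2.444 g/cm³

2.44 g/cm³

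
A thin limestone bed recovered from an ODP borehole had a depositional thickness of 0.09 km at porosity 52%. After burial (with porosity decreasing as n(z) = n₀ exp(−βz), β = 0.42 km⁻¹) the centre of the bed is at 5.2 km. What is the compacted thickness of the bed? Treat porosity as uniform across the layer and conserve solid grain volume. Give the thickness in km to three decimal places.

0.046 km

Porosity at 5.2 km: n = 0.52·exp(−0.42×5.2) = 0.0585
Solid-volume conservation: h(1−n) = h₀(1−n₀) ⇒ h = h₀·(1−n₀)/(1−n)
h = 0.09 × (1 − 0.52)/(1 − 0.0585) = 0.09 × 0.5099 = 0.0459 km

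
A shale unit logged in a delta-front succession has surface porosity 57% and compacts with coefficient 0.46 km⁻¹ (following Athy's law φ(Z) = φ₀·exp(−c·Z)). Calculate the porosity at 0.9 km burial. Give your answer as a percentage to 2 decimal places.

φ = φ₀·exp(−c·Z) = 0.57 × exp(−0.46 × 0.9) = 0.57 × exp(−0.414)
  = 0.57 × 0.6610 = 0.3768

37.68%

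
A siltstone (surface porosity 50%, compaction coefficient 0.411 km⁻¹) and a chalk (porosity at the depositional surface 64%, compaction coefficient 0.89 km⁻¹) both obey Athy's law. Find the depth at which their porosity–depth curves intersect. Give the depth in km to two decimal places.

0.52 km

Set phi₀ₐ e^(−kₐz) = phi₀ᵦ e^(−kᵦz) ⇒ ln(phi₀ₐ/phi₀ᵦ) = (kₐ − kᵦ)·z
z = ln(0.5/0.64) / (0.411 − 0.89) = -0.2469 / -0.479 = 0.515 km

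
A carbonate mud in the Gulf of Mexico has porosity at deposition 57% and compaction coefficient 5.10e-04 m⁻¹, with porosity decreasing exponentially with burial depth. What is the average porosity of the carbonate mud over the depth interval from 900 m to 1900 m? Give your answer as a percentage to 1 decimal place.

28.2%

Working in km (1 km = 1000 m; k in km⁻¹ = k in m⁻¹ × 1000):
⟨φ⟩ = (1/(Z₂−Z₁)) ∫ φ₀ e^(−kZ) dZ = φ₀·(e^(−k·Z₁) − e^(−k·Z₂)) / (k·(Z₂−Z₁))
e^(−0.51×0.9) = 0.6319; e^(−0.51×1.9) = 0.3795
⟨φ⟩ = 0.57 × (0.6319 − 0.3795) / (0.51 × 1) = 0.57 × 0.4950 = 0.2822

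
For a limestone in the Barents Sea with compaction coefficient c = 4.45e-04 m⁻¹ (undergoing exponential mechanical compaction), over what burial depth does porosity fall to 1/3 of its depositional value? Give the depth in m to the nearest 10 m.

2470 m

Working in km (1 km = 1000 m; c in km⁻¹ = c in m⁻¹ × 1000):
n/n₀ = 1/3 ⇒ exp(−c·z) = 1/3 ⇒ z = ln(3) / c
z = 1.0986 / 0.445 = 2.469 km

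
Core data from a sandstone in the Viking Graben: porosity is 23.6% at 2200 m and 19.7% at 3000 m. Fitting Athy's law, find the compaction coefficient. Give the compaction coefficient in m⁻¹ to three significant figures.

0.000226 m⁻¹

Working in km (1 km = 1000 m; k in km⁻¹ = k in m⁻¹ × 1000):
Athy: n(z) = n₀ e^(−kz) ⇒ n₁/n₂ = e^{k(z₂−z₁)} ⇒ k = ln(n₁/n₂)/(z₂−z₁)
k = ln(0.236/0.197) / (3 − 2.2) = ln(1.198) / 0.8 = 0.1806 / 0.8 = 0.2258 km⁻¹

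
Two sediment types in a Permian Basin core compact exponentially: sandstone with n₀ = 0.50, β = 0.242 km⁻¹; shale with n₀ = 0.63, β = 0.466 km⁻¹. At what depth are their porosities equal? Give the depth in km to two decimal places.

1.03 km

Set n₀ₐ e^(−βₐz) = n₀ᵦ e^(−βᵦz) ⇒ ln(n₀ₐ/n₀ᵦ) = (βₐ − βᵦ)·z
z = ln(0.5/0.63) / (0.242 − 0.466) = -0.2311 / -0.224 = 1.032 km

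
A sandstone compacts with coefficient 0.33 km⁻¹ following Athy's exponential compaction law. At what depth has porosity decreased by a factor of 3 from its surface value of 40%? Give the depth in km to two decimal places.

3.33 km

n/n₀ = 1/3 ⇒ exp(−k·d) = 1/3 ⇒ d = ln(3) / k
d = 1.0986 / 0.33 = 3.329 km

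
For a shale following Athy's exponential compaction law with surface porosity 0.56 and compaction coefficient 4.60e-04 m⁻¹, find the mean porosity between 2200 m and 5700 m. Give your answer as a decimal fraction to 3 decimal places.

Working in km (1 km = 1000 m; c in km⁻¹ = c in m⁻¹ × 1000):
⟨φ⟩ = (1/(d₂−d₁)) ∫ φ₀ e^(−cd) dd = φ₀·(e^(−c·d₁) − e^(−c·d₂)) / (c·(d₂−d₁))
e^(−0.46×2.2) = 0.3635; e^(−0.46×5.7) = 0.0727
⟨φ⟩ = 0.56 × (0.3635 − 0.0727) / (0.46 × 3.5) = 0.56 × 0.1806 = 0.1012

0.101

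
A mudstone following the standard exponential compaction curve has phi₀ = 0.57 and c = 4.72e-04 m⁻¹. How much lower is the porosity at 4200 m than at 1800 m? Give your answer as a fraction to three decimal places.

Working in km (1 km = 1000 m; c in km⁻¹ = c in m⁻¹ × 1000):
phi(1.8) = 0.57·e^(−0.472×1.8) = 0.2437
phi(4.2) = 0.57·e^(−0.472×4.2) = 0.0785
Δphi = 0.2437 − 0.0785 = 0.1652

0.165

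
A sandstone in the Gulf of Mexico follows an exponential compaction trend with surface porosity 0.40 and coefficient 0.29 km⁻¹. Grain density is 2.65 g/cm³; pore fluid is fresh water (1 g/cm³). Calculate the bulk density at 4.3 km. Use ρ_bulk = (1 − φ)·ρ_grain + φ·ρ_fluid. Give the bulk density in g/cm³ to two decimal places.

2.46 g/cm³

Porosity at depth: φ = 0.4·exp(−0.29×4.3) = 0.4×0.2874 = 0.1149
Bulk density: ρ_b = (1−φ)ρ_g + φ·ρ_f = 0.8851×2.65 + 0.1149×1
       = 2.345 + 0.115 = 2.460 g/cm³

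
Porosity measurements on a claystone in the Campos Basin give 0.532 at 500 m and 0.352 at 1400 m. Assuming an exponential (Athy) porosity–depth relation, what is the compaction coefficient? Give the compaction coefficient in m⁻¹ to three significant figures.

0.000459 m⁻¹

Working in km (1 km = 1000 m; β in km⁻¹ = β in m⁻¹ × 1000):
Athy: φ(z) = φ₀ e^(−βz) ⇒ φ₁/φ₂ = e^{β(z₂−z₁)} ⇒ β = ln(φ₁/φ₂)/(z₂−z₁)
β = ln(0.532/0.352) / (1.4 − 0.5) = ln(1.511) / 0.9 = 0.4130 / 0.9 = 0.4589 km⁻¹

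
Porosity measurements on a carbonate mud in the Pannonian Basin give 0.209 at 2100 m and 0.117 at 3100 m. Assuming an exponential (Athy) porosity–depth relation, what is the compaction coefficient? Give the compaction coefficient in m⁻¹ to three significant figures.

Working in km (1 km = 1000 m; k in km⁻¹ = k in m⁻¹ × 1000):
Athy: φ(z) = φ₀ e^(−kz) ⇒ φ₁/φ₂ = e^{k(z₂−z₁)} ⇒ k = ln(φ₁/φ₂)/(z₂−z₁)
k = ln(0.209/0.117) / (3.1 − 2.1) = ln(1.786) / 1 = 0.5802 / 1 = 0.5802 km⁻¹

0.000580 m⁻¹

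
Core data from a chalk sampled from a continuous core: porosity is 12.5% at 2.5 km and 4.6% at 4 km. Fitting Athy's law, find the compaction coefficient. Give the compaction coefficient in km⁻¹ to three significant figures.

0.666 km⁻¹

Athy: phi(d) = phi₀ e^(−cd) ⇒ phi₁/phi₂ = e^{c(d₂−d₁)} ⇒ c = ln(phi₁/phi₂)/(d₂−d₁)
c = ln(0.125/0.046) / (4 − 2.5) = ln(2.717) / 1.5 = 0.9997 / 1.5 = 0.6664 km⁻¹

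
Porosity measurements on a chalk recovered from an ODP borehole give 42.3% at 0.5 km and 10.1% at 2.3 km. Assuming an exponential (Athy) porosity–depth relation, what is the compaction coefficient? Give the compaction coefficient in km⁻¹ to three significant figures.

0.796 km⁻¹

Athy: phi(Z) = phi₀ e^(−cZ) ⇒ phi₁/phi₂ = e^{c(Z₂−Z₁)} ⇒ c = ln(phi₁/phi₂)/(Z₂−Z₁)
c = ln(0.423/0.101) / (2.3 − 0.5) = ln(4.188) / 1.8 = 1.4323 / 1.8 = 0.7957 km⁻¹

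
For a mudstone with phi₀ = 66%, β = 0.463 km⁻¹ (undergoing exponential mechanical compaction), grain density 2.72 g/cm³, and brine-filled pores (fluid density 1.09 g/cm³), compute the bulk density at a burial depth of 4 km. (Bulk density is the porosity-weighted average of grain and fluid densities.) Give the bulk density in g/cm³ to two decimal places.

2.55 g/cm³

Porosity at depth: phi = 0.66·exp(−0.463×4) = 0.66×0.1569 = 0.1036
Bulk density: ρ_b = (1−phi)ρ_g + phi·ρ_f = 0.8964×2.72 + 0.1036×1.09
       = 2.438 + 0.113 = 2.551 g/cm³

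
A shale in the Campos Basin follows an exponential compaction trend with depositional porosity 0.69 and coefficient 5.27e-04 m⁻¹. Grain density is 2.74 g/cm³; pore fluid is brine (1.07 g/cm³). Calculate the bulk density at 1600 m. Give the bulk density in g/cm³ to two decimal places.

2.24 g/cm³

Working in km (1 km = 1000 m; c in km⁻¹ = c in m⁻¹ × 1000):
Porosity at depth: n = 0.69·exp(−0.527×1.6) = 0.69×0.4303 = 0.2969
Bulk density: ρ_b = (1−n)ρ_g + n·ρ_f = 0.7031×2.74 + 0.2969×1.07
       = 1.926 + 0.318 = 2.244 g/cm³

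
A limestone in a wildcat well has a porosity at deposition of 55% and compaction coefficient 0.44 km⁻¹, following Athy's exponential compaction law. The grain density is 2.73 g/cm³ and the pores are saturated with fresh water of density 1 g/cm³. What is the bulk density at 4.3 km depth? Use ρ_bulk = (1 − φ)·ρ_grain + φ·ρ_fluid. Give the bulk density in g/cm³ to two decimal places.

2.59 g/cm³

Porosity at depth: phi = 0.55·exp(−0.44×4.3) = 0.55×0.1508 = 0.0829
Bulk density: ρ_b = (1−phi)ρ_g + phi·ρ_f = 0.9171×2.73 + 0.0829×1
       = 2.504 + 0.083 = 2.587 g/cm³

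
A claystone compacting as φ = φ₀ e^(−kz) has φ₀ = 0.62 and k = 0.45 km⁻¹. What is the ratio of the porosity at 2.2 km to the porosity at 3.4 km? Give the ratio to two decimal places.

1.72

φ(z₁)/φ(z₂) = e^(−k·z₁)/e^(−k·z₂) = e^{k(z₂−z₁)}
= exp(0.45 × 1.2) = exp(0.54) = 1.7160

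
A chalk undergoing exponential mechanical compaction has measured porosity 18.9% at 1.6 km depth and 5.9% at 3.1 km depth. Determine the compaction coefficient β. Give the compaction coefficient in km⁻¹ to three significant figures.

Athy: phi(z) = phi₀ e^(−βz) ⇒ phi₁/phi₂ = e^{β(z₂−z₁)} ⇒ β = ln(phi₁/phi₂)/(z₂−z₁)
β = ln(0.189/0.059) / (3.1 − 1.6) = ln(3.203) / 1.5 = 1.1642 / 1.5 = 0.7761 km⁻¹

0.776 km⁻¹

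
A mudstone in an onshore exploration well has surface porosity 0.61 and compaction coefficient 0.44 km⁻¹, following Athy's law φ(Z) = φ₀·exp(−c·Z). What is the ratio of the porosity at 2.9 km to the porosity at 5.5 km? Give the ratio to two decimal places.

φ(Z₁)/φ(Z₂) = e^(−c·Z₁)/e^(−c·Z₂) = e^{c(Z₂−Z₁)}
= exp(0.44 × 2.6) = exp(1.144) = 3.1393

3.14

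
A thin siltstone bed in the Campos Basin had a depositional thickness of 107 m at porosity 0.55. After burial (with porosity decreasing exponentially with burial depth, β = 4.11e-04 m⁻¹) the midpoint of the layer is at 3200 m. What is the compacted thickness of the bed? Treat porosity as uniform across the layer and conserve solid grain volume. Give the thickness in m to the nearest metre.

56 m

Working in km (1 km = 1000 m; β in km⁻¹ = β in m⁻¹ × 1000):
Porosity at 3.2 km: n = 0.55·exp(−0.411×3.2) = 0.1476
Solid-volume conservation: h(1−n) = h₀(1−n₀) ⇒ h = h₀·(1−n₀)/(1−n)
h = 0.107 × (1 − 0.55)/(1 − 0.1476) = 0.107 × 0.5279 = 0.0565 km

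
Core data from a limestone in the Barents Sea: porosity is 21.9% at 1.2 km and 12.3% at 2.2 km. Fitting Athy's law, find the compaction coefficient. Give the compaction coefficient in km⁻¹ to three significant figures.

Athy: n(z) = n₀ e^(−kz) ⇒ n₁/n₂ = e^{k(z₂−z₁)} ⇒ k = ln(n₁/n₂)/(z₂−z₁)
k = ln(0.219/0.123) / (2.2 − 1.2) = ln(1.78) / 1 = 0.5769 / 1 = 0.5769 km⁻¹

0.577 km⁻¹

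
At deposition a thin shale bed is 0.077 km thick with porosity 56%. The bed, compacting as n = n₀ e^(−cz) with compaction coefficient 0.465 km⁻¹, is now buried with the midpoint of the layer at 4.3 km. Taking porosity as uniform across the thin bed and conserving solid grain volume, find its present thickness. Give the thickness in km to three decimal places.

Porosity at 4.3 km: n = 0.56·exp(−0.465×4.3) = 0.0758
Solid-volume conservation: h(1−n) = h₀(1−n₀) ⇒ h = h₀·(1−n₀)/(1−n)
h = 0.077 × (1 − 0.56)/(1 − 0.0758) = 0.077 × 0.4761 = 0.0367 km

0.037 km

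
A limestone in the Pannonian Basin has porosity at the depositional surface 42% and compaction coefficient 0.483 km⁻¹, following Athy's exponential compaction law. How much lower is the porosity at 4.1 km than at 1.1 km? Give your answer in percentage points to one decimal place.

n(1.1) = 0.42·e^(−0.483×1.1) = 0.2469
n(4.1) = 0.42·e^(−0.483×4.1) = 0.0580
Δn = 0.2469 − 0.0580 = 0.1889

18.9 percentage points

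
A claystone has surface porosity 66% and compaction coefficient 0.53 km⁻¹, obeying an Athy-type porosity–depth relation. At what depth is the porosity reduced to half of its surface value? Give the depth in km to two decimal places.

n/n₀ = 1/2 ⇒ exp(−c·z) = 1/2 ⇒ z = ln(2) / c
z = 0.6931 / 0.53 = 1.308 km

1.31 km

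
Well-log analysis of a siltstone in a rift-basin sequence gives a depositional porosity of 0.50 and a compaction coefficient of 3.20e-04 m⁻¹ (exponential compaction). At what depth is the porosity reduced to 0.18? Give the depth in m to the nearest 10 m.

3190 m

Working in km (1 km = 1000 m; β in km⁻¹ = β in m⁻¹ × 1000):
Invert Athy's law: z = ln(phi₀/phi) / β
z = ln(0.5/0.18) / 0.32 = ln(2.778) / 0.32 = 1.0217 / 0.32 = 3.193 km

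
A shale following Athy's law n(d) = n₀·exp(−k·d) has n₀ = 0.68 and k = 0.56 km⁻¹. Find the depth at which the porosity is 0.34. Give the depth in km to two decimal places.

1.24 km

Invert Athy's law: d = ln(n₀/n) / k
d = ln(0.68/0.34) / 0.56 = ln(2) / 0.56 = 0.6931 / 0.56 = 1.238 km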